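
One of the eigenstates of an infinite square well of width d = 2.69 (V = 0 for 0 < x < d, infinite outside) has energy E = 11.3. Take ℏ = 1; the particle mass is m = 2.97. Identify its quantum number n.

From E_n = n²π²ℏ²/(2md²) invert to n = √(2md²E)/(πℏ).
n = (2.69/π) × √(2 × 2.97 × 11.3) = 7.015 → n = 7.

n = 7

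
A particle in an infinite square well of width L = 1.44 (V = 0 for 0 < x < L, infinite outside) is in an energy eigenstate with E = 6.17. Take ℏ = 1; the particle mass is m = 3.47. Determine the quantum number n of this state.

For an infinite well E_n = n²π²ℏ²/(2mL²), so n = (L/πℏ)√(2mE).
n = (1.44/π) × √(2 × 3.47 × 6.17) = 2.999 → n = 3.

n = 3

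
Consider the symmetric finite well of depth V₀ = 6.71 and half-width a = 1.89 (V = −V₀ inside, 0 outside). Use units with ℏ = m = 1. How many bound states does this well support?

N = 5

The dimensionless depth is z₀ = a√(2mV₀)/ℏ = 1.89 × √(13.42) = 6.924.
A new bound state (alternating even/odd) appears each time z₀ passes a multiple of π/2, so N = ⌊2z₀/π⌋ + 1 = ⌊4.408⌋ + 1 = 5.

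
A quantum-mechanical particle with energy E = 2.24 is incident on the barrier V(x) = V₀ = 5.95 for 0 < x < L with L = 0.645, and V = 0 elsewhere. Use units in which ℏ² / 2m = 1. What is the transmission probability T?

Since E < V₀ the interior solution is evanescent with decay constant κ = √(2m(V₀ − E))/ℏ = 1.926.
κL = 1.242, sinh(κL) = 1.588.
Matching ψ, ψ′ at both faces gives T = [1 + V₀² sinh²(κL) / (4E(V₀ − E))]⁻¹ = 1/3.684 = 0.271.

T = 0.271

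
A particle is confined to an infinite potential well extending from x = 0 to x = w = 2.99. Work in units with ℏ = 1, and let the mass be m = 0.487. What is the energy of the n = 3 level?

The infinite-well eigenfunctions ψ_n = √(2/w) sin(nπx/w) vanish at both walls, giving E_n = n²π²ℏ²/(2mw²).
E_3 = 3² × π² / (2 × 0.487 × 2.99²) = 10.20.

E = 10.2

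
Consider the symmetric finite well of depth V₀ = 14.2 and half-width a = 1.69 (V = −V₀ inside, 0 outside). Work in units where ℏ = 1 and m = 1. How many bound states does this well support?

The dimensionless depth is z₀ = a√(2mV₀)/ℏ = 1.69 × √(28.40) = 9.006.
A new bound state (alternating even/odd) appears each time z₀ passes a multiple of π/2, so N = ⌊2z₀/π⌋ + 1 = ⌊5.734⌋ + 1 = 6.

N = 6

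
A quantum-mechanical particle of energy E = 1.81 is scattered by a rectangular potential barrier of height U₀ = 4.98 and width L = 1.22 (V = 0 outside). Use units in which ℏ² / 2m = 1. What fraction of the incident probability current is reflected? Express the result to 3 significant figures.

R = 0.953

E < U₀: inside the barrier ψ ∝ e^{±κx} with κ = √(2m(U₀ − E))/ℏ = 1.780.
κL = 2.172, sinh(κL) = 4.332.
The exact tunnelling result is T⁻¹ = 1 + U₀² sinh²(κL) / [4E(U₀ − E)] = 21.27, so T = 0.0470.
R = 1 − T = 0.953.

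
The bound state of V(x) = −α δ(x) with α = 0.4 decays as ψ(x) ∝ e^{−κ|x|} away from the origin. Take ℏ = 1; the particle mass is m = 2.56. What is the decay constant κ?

κ = 1.02

Integrating the TISE across x = 0 gives the cusp condition ψ'(0⁺) − ψ'(0⁻) = −(2mα/ℏ²)ψ(0).
With ψ ∝ e^{−κ|x|} this yields −2κ = −2mα/ℏ², so κ = mα/ℏ² = 1.024.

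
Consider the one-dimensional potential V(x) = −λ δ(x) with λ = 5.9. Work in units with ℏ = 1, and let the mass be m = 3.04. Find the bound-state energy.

The bound state is ψ(x) = √κ e^{−κ|x|}. The derivative jump ψ'(0⁺) − ψ'(0⁻) = −(2mλ/ℏ²)ψ(0) fixes κ = mλ/ℏ² = 17.94.
Then E = −ℏ²κ²/(2m) = −mλ²/(2ℏ²) = -52.91.

E = -52.9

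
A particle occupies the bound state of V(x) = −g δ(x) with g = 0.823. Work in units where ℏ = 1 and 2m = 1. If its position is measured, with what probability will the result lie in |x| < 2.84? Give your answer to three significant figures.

The normalised bound state is ψ = √κ e^{−κ|x|} with κ = mg/ℏ² = 0.4115.
P(|x| < d) = ∫_{−d}^{d} κ e^{−2κ|x|} dx = 1 − e^{−2κd} = 1 − e^{−2.337} = 0.9034.

P = 0.903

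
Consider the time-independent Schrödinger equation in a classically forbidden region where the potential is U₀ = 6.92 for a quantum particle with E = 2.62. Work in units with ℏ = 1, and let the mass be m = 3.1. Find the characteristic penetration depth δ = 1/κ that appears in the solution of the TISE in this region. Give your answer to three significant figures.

δ = 0.194

Since E < U₀ the TISE in this region is ψ'' = κ²ψ with κ = √(2m(U₀ − E))/ℏ.
κ = √(2 × 3.1 × 4.3) = 5.163. The penetration depth is δ = 1/κ = 0.194.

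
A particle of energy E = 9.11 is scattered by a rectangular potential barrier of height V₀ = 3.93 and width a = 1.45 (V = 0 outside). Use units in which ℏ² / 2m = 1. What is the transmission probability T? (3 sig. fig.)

T = 0.998

E > V₀: inside the barrier k₂ = √(2m(E − V₀))/ℏ = 2.276, k₂a = 3.300.
Matching at both interfaces gives T⁻¹ = 1 + V₀² sin²(k₂a) / [4E(E − V₀)] = 1.002, hence T = 0.998.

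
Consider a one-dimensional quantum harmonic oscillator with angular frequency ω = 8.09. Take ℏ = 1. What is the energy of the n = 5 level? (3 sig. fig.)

E = 44.5

Using E_n = (n + ½)ℏω: E_5 = 5.5 × 8.09 = 44.50.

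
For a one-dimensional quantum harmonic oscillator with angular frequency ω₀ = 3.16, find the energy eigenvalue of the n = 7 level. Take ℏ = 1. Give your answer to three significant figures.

The oscillator eigenvalues are E_n = ℏω₀(n + ½), so E_7 = 3.16 × 7.5 = 23.70.

E = 23.7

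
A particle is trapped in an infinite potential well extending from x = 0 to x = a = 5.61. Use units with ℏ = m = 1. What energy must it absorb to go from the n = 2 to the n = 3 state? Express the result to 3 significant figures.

ΔE = 0.784

E_n = n²π²ℏ²/(2ma²), so ΔE = (3² − 2²) π²ℏ²/(2ma²).
ΔE = 5 × π² / (2 × 1 × 5.61²) = 0.7840.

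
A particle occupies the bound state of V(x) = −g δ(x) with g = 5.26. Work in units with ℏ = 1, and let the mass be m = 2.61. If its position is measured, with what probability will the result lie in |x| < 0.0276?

P = 0.531

The normalised bound state is ψ = √κ e^{−κ|x|} with κ = mg/ℏ² = 13.73.
P(|x| < d) = ∫_{−d}^{d} κ e^{−2κ|x|} dx = 1 − e^{−2κd} = 1 − e^{−0.7578} = 0.5313.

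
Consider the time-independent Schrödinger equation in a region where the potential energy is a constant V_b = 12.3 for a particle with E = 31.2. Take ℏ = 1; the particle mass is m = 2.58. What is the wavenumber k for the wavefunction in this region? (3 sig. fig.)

With E > V_b the solution is oscillatory, ψ ∝ e^{±ikx} with k = √(2m(E − V_b))/ℏ.
k = √(2 × 2.58 × 18.9) = 9.875.

k = 9.88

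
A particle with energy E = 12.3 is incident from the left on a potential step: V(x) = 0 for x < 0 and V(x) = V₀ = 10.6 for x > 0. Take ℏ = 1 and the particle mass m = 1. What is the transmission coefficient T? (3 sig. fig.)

The wavenumbers are k₁ = √(2mE)/ℏ = 4.960 on the left and k₂ = √(2m(E − V₀))/ℏ = 1.844 on the right.
Continuity of ψ and ψ′ at the step yields the reflection amplitude r = (k₁ − k₂)/(k₁ + k₂) = 0.4580; thus R = |r|² = 0.2097, T = 0.7903.

T = 0.790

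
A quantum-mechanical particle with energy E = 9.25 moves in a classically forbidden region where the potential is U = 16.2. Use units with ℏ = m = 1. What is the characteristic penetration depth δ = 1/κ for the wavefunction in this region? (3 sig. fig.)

δ = 0.268

Since E < U the TISE in this region is ψ'' = κ²ψ with κ = √(2m(U − E))/ℏ.
κ = √(2 × 1 × 6.95) = 3.728. The penetration depth is δ = 1/κ = 0.268.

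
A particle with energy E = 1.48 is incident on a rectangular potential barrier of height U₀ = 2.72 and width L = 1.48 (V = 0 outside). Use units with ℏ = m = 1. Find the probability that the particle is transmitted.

Since E < U₀ the interior solution is evanescent with decay constant κ = √(2m(U₀ − E))/ℏ = 1.575.
κL = 2.331, sinh(κL) = 5.094.
The exact tunnelling result is T⁻¹ = 1 + U₀² sinh²(κL) / [4E(U₀ − E)] = 27.15, so T = 0.0368.

T = 0.0368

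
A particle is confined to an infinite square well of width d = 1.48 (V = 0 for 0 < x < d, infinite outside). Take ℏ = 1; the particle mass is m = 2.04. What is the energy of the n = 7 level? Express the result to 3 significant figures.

E = 54.1

The infinite-well eigenfunctions ψ_n = √(2/d) sin(nπx/d) vanish at both walls, giving E_n = n²π²ℏ²/(2md²).
E_7 = 7² × π² / (2 × 2.04 × 1.48²) = 54.11.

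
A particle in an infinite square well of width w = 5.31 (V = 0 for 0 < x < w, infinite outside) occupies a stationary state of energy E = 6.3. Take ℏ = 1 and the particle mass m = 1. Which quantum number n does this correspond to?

From E_n = n²π²ℏ²/(2mw²) invert to n = √(2mw²E)/(πℏ).
n = (5.31/π) × √(2 × 1 × 6.3) = 6.000 → n = 6.

n = 6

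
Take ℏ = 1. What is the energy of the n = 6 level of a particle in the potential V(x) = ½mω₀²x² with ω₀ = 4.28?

E = 27.8

Using E_n = (n + ½)ℏω₀: E_6 = 6.5 × 4.28 = 27.82.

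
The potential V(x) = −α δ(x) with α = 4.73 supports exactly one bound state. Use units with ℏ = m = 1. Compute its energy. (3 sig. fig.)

For x ≠ 0 the bound state is ψ ∝ e^{−κ|x|}; integrating the TISE across the delta gives the cusp condition 2κ = 2mα/ℏ², so κ = 4.730.
Then E = −ℏ²κ²/(2m) = −mα²/(2ℏ²) = -11.19.

E = -11.2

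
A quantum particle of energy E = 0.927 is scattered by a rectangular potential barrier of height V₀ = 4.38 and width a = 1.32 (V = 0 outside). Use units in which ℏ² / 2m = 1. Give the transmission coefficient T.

T = 0.0197

Since E < V₀ the interior solution is evanescent with decay constant κ = √(2m(V₀ − E))/ℏ = 1.858.
κa = 2.453, sinh(κa) = 5.768.
Matching ψ, ψ′ at both faces gives T = [1 + V₀² sinh²(κa) / (4E(V₀ − E))]⁻¹ = 1/50.84 = 0.0197.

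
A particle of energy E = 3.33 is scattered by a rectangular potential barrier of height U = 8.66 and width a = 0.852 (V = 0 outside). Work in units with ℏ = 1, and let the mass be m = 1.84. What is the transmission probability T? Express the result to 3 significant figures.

Since E < U the interior solution is evanescent with decay constant κ = √(2m(U − E))/ℏ = 4.429.
κa = 3.773, sinh(κa) = 21.75.
Matching ψ, ψ′ at both faces gives T = [1 + U² sinh²(κa) / (4E(U − E))]⁻¹ = 1/500.8 = 0.00200.

T = 0.00200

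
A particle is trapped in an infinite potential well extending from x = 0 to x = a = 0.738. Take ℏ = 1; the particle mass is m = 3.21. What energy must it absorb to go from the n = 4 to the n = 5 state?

E_n = n²π²ℏ²/(2ma²), so ΔE = (5² − 4²) π²ℏ²/(2ma²).
ΔE = 9 × π² / (2 × 3.21 × 0.738²) = 25.40.

ΔE = 25.4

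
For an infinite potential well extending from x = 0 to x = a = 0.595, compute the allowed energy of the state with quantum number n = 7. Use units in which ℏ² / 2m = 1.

The infinite-well eigenfunctions ψ_n = √(2/a) sin(nπx/a) vanish at both walls, giving E_n = n²π²ℏ²/(2ma²).
E_7 = 7² × π² / (2 × 0.5 × 0.595²) = 1366.

E = 1370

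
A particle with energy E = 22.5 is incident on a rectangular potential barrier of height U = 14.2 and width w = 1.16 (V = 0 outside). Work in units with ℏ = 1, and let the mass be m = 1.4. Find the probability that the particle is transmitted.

E > U: inside the barrier k₂ = √(2m(E − U))/ℏ = 4.821, k₂w = 5.592.
T = [1 + U² sin²(k₂w) / (4E(E − U))]⁻¹ = 1/1.110 = 0.901.

T = 0.901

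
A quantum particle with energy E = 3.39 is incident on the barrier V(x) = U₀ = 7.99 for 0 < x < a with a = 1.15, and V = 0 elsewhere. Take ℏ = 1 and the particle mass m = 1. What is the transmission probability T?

Since E < U₀ the interior solution is evanescent with decay constant κ = √(2m(U₀ − E))/ℏ = 3.033.
κa = 3.488, sinh(κa) = 16.35.
The exact tunnelling result is T⁻¹ = 1 + U₀² sinh²(κa) / [4E(U₀ − E)] = 274.5, so T = 0.00364.

T = 0.00364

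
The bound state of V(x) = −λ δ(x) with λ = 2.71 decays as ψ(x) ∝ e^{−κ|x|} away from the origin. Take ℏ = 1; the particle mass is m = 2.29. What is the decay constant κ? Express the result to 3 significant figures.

κ = 6.21

Integrating the TISE across x = 0 gives the cusp condition ψ'(0⁺) − ψ'(0⁻) = −(2mλ/ℏ²)ψ(0).
With ψ ∝ e^{−κ|x|} this yields −2κ = −2mλ/ℏ², so κ = mλ/ℏ² = 6.206.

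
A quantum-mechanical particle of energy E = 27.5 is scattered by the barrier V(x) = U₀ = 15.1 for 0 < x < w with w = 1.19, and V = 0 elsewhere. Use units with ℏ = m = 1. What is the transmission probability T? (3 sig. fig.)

T = 0.980

Above the barrier the interior wavenumber is k₂ = √(2m(E − U₀))/ℏ = 4.980, giving phase k₂w = 5.926.
T = [1 + U₀² sin²(k₂w) / (4E(E − U₀))]⁻¹ = 1/1.020 = 0.980.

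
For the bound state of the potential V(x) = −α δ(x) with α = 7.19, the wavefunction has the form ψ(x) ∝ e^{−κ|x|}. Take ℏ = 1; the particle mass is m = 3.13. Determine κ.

Integrating the TISE across x = 0 gives the cusp condition ψ'(0⁺) − ψ'(0⁻) = −(2mα/ℏ²)ψ(0).
With ψ ∝ e^{−κ|x|} this yields −2κ = −2mα/ℏ², so κ = mα/ℏ² = 22.50.

κ = 22.5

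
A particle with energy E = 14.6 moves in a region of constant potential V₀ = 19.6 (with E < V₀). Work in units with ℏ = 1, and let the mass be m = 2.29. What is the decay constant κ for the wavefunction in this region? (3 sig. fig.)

κ = 4.79

Since E < V₀ the TISE in this region is ψ'' = κ²ψ with κ = √(2m(V₀ − E))/ℏ.
κ = √(2 × 2.29 × 5) = 4.785.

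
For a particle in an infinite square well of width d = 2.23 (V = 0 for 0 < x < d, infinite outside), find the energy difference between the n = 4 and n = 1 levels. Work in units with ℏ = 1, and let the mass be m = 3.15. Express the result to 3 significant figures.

ΔE = 4.73

E_n = n²π²ℏ²/(2md²), so ΔE = (4² − 1²) π²ℏ²/(2md²).
ΔE = 15 × π² / (2 × 3.15 × 2.23²) = 4.725.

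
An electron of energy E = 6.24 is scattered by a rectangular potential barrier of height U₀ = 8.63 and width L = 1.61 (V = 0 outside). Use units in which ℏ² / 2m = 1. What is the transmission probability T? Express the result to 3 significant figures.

Since E < U₀ the interior solution is evanescent with decay constant κ = √(2m(U₀ − E))/ℏ = 1.546.
κL = 2.489, sinh(κL) = 5.983.
The exact tunnelling result is T⁻¹ = 1 + U₀² sinh²(κL) / [4E(U₀ − E)] = 45.69, so T = 0.0219.

T = 0.0219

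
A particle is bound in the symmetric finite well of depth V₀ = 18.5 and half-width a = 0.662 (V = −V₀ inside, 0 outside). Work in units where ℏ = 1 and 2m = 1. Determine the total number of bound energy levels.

The dimensionless depth is z₀ = a√(2mV₀)/ℏ = 0.662 × √(18.50) = 2.847.
A new bound state (alternating even/odd) appears each time z₀ passes a multiple of π/2, so N = ⌊2z₀/π⌋ + 1 = ⌊1.813⌋ + 1 = 2.

N = 2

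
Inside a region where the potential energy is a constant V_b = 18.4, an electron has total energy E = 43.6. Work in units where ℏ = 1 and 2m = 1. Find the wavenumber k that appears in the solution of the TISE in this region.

k = 5.02

With E > V_b the solution is oscillatory, ψ ∝ e^{±ikx} with k = √(2m(E − V_b))/ℏ.
k = √(2 × 0.5 × 25.2) = 5.020.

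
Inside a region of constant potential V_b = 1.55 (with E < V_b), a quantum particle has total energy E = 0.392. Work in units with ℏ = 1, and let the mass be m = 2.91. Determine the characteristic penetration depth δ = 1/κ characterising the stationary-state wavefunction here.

δ = 0.385

Since E < V_b the TISE in this region is ψ'' = κ²ψ with κ = √(2m(V_b − E))/ℏ.
κ = √(2 × 2.91 × 1.158) = 2.596. The penetration depth is δ = 1/κ = 0.385.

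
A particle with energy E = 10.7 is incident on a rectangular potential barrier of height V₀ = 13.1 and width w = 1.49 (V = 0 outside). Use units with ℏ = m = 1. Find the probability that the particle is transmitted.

Since E < V₀ the interior solution is evanescent with decay constant κ = √(2m(V₀ − E))/ℏ = 2.191.
κw = 3.264, sinh(κw) = 13.06.
The exact tunnelling result is T⁻¹ = 1 + V₀² sinh²(κw) / [4E(V₀ − E)] = 286.1, so T = 0.00350.

T = 0.00350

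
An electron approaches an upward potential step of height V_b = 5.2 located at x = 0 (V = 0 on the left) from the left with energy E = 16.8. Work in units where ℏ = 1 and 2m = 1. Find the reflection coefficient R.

R = 0.00852

On each side the TISE gives plane waves with k = √(2m(E − V))/ℏ: k₁ = √(2·½·16.8) = 4.099, k₂ = √(2·½·11.6) = 3.406.
Matching ψ and ψ′ at x = 0 gives r = (k₁ − k₂)/(k₁ + k₂), so R = r² = 0.008525 and T = 1 − R = 0.9915.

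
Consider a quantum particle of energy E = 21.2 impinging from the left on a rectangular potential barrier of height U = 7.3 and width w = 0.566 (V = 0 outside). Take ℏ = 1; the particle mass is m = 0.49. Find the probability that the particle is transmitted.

T = 0.967

Above the barrier the interior wavenumber is k₂ = √(2m(E − U))/ℏ = 3.691, giving phase k₂w = 2.089.
Matching at both interfaces gives T⁻¹ = 1 + U² sin²(k₂w) / [4E(E − U)] = 1.034, hence T = 0.967.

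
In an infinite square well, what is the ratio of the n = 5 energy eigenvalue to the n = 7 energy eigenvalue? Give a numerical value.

E_n = n²π²ℏ²/(2mL²) so the ratio is n₂²/n₁² = 25/49 = 0.510204.

0.510204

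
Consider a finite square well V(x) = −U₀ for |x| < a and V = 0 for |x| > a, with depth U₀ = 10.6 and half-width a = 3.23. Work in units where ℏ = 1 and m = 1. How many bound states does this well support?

Define the well-strength parameter z₀ = (a/ℏ)√(2mU₀) = 3.23 × √(2·1·10.6) = 14.87.
A new bound state (alternating even/odd) appears each time z₀ passes a multiple of π/2, so N = ⌊2z₀/π⌋ + 1 = ⌊9.468⌋ + 1 = 10.

N = 10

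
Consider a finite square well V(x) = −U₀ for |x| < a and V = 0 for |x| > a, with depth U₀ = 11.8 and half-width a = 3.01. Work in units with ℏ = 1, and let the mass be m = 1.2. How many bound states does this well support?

Define the well-strength parameter z₀ = (a/ℏ)√(2mU₀) = 3.01 × √(2·1.2·11.8) = 16.02.
A new bound state (alternating even/odd) appears each time z₀ passes a multiple of π/2, so N = ⌊2z₀/π⌋ + 1 = ⌊10.20⌋ + 1 = 11.

N = 11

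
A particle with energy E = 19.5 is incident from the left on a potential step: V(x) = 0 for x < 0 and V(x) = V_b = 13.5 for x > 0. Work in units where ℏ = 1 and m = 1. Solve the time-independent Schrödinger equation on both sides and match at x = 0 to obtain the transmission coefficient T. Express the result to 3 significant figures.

The wavenumbers are k₁ = √(2mE)/ℏ = 6.245 on the left and k₂ = √(2m(E − V_b))/ℏ = 3.464 on the right.
Matching ψ and ψ′ at x = 0 gives r = (k₁ − k₂)/(k₁ + k₂), so R = r² = 0.08204 and T = 1 − R = 0.9180.

T = 0.918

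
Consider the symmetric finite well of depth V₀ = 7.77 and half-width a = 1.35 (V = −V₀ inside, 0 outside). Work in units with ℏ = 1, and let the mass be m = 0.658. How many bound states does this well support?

N = 3

Define the well-strength parameter z₀ = (a/ℏ)√(2mV₀) = 1.35 × √(2·0.658·7.77) = 4.317.
A new bound state (alternating even/odd) appears each time z₀ passes a multiple of π/2, so N = ⌊2z₀/π⌋ + 1 = ⌊2.748⌋ + 1 = 3.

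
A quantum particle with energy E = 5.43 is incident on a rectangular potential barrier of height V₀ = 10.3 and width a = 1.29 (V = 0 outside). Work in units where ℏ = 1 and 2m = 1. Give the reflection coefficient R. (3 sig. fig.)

R = 0.987

E < V₀: inside the barrier ψ ∝ e^{±κx} with κ = √(2m(V₀ − E))/ℏ = 2.207.
κa = 2.847, sinh(κa) = 8.587.
Matching ψ, ψ′ at both faces gives T = [1 + V₀² sinh²(κa) / (4E(V₀ − E))]⁻¹ = 1/74.96 = 0.0133.
R = 1 − T = 0.987.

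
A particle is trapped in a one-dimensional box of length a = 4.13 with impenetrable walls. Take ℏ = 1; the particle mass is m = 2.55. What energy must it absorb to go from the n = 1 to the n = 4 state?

ΔE = 1.70

E_n = n²π²ℏ²/(2ma²), so ΔE = (4² − 1²) π²ℏ²/(2ma²).
ΔE = 15 × π² / (2 × 2.55 × 4.13²) = 1.702.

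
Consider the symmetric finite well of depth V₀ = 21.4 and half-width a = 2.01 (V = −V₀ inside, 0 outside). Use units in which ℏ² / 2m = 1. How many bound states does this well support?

The dimensionless depth is z₀ = a√(2mV₀)/ℏ = 2.01 × √(21.40) = 9.298.
A new bound state (alternating even/odd) appears each time z₀ passes a multiple of π/2, so N = ⌊2z₀/π⌋ + 1 = ⌊5.919⌋ + 1 = 6.

N = 6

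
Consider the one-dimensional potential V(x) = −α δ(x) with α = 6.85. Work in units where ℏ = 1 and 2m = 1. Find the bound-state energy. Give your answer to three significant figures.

For x ≠ 0 the bound state is ψ ∝ e^{−κ|x|}; integrating the TISE across the delta gives the cusp condition 2κ = 2mα/ℏ², so κ = 3.425.
Then E = −ℏ²κ²/(2m) = −mα²/(2ℏ²) = -11.73.

E = -11.7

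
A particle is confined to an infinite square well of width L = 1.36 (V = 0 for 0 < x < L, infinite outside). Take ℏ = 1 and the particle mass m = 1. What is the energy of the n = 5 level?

E = 66.7

Requiring ψ(0) = ψ(L) = 0 quantises k = nπ/L, hence E_n = ℏ²k²/2m = n²π²ℏ²/(2mL²).
E_5 = 5² × π² / (2 × 1 × 1.36²) = 66.70.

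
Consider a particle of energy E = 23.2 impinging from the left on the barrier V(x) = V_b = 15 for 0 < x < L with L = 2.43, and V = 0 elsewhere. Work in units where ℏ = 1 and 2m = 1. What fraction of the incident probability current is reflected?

R = 0.104

E > V_b: inside the barrier k₂ = √(2m(E − V_b))/ℏ = 2.864, k₂L = 6.958.
T = [1 + V_b² sin²(k₂L) / (4E(E − V_b))]⁻¹ = 1/1.116 = 0.896.
R = 1 − T = 0.104.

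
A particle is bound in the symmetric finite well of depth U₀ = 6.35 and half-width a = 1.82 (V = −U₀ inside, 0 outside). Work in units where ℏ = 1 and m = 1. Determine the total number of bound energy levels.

Define the well-strength parameter z₀ = (a/ℏ)√(2mU₀) = 1.82 × √(2·1·6.35) = 6.486.
A new bound state (alternating even/odd) appears each time z₀ passes a multiple of π/2, so N = ⌊2z₀/π⌋ + 1 = ⌊4.129⌋ + 1 = 5.

N = 5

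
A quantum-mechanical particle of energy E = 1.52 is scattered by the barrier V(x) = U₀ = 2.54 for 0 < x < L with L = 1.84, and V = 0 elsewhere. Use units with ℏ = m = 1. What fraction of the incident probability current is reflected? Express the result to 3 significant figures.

Since E < U₀ the interior solution is evanescent with decay constant κ = √(2m(U₀ − E))/ℏ = 1.428.
κL = 2.628, sinh(κL) = 6.887.
Matching ψ, ψ′ at both faces gives T = [1 + U₀² sinh²(κL) / (4E(U₀ − E))]⁻¹ = 1/50.35 = 0.0199.
R = 1 − T = 0.980.

R = 0.980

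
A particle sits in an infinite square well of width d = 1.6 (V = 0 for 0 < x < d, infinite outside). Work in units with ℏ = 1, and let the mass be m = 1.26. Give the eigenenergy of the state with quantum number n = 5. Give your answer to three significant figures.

E = 38.2

The infinite-well eigenfunctions ψ_n = √(2/d) sin(nπx/d) vanish at both walls, giving E_n = n²π²ℏ²/(2md²).
E_5 = 5² × π² / (2 × 1.26 × 1.6²) = 38.25.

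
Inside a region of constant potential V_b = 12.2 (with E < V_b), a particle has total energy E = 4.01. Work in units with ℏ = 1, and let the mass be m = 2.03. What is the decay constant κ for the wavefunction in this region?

κ = 5.77

Since E < V_b the TISE in this region is ψ'' = κ²ψ with κ = √(2m(V_b − E))/ℏ.
κ = √(2 × 2.03 × 8.19) = 5.766.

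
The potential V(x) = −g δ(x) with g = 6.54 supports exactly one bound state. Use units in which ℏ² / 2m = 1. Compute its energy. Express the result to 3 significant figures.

E = -10.7

For x ≠ 0 the bound state is ψ ∝ e^{−κ|x|}; integrating the TISE across the delta gives the cusp condition 2κ = 2mg/ℏ², so κ = 3.270.
Then E = −ℏ²κ²/(2m) = −mg²/(2ℏ²) = -10.69.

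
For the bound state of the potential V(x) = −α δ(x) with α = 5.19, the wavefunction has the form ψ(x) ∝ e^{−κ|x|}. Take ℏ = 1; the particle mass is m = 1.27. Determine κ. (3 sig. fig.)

κ = 6.59

Integrating the TISE across x = 0 gives the cusp condition ψ'(0⁺) − ψ'(0⁻) = −(2mα/ℏ²)ψ(0).
With ψ ∝ e^{−κ|x|} this yields −2κ = −2mα/ℏ², so κ = mα/ℏ² = 6.591.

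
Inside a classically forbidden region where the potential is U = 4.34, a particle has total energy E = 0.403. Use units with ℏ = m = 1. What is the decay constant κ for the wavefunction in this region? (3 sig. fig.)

Since E < U the TISE in this region is ψ'' = κ²ψ with κ = √(2m(U − E))/ℏ.
κ = √(2 × 1 × 3.937) = 2.806.

κ = 2.81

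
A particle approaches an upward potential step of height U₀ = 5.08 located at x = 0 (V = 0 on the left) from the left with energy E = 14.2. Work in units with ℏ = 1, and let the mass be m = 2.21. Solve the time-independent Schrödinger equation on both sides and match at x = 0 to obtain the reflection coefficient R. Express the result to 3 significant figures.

On each side the TISE gives plane waves with k = √(2m(E − V))/ℏ: k₁ = √(2·2.21·14.2) = 7.922, k₂ = √(2·2.21·9.12) = 6.349.
Matching ψ and ψ′ at x = 0 gives r = (k₁ − k₂)/(k₁ + k₂), so R = r² = 0.01215 and T = 1 − R = 0.9878.

R = 0.0122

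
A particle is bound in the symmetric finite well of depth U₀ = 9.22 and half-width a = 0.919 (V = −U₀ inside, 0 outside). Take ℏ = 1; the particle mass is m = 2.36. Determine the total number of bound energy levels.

N = 4

Define the well-strength parameter z₀ = (a/ℏ)√(2mU₀) = 0.919 × √(2·2.36·9.22) = 6.063.
A new bound state (alternating even/odd) appears each time z₀ passes a multiple of π/2, so N = ⌊2z₀/π⌋ + 1 = ⌊3.860⌋ + 1 = 4.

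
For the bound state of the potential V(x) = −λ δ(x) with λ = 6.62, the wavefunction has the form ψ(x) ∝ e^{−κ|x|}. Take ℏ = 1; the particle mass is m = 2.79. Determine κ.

Integrating the TISE across x = 0 gives the cusp condition ψ'(0⁺) − ψ'(0⁻) = −(2mλ/ℏ²)ψ(0).
With ψ ∝ e^{−κ|x|} this yields −2κ = −2mλ/ℏ², so κ = mλ/ℏ² = 18.47.

κ = 18.5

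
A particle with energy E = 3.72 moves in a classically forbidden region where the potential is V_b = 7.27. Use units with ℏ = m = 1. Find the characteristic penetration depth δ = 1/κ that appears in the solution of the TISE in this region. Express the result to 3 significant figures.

Since E < V_b the TISE in this region is ψ'' = κ²ψ with κ = √(2m(V_b − E))/ℏ.
κ = √(2 × 1 × 3.55) = 2.665. The penetration depth is δ = 1/κ = 0.375.

δ = 0.375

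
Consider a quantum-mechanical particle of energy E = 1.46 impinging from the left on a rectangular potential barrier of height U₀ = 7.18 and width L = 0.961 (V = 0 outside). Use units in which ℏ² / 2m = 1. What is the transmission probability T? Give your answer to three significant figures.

T = 0.0260

E < U₀: inside the barrier ψ ∝ e^{±κx} with κ = √(2m(U₀ − E))/ℏ = 2.392.
κL = 2.298, sinh(κL) = 4.929.
The exact tunnelling result is T⁻¹ = 1 + U₀² sinh²(κL) / [4E(U₀ − E)] = 38.49, so T = 0.0260.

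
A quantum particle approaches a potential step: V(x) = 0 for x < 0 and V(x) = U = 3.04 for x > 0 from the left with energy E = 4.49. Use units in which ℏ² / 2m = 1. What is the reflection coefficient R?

On each side the TISE gives plane waves with k = √(2m(E − V))/ℏ: k₁ = √(2·½·4.49) = 2.119, k₂ = √(2·½·1.45) = 1.204.
Matching ψ and ψ′ at x = 0 gives r = (k₁ − k₂)/(k₁ + k₂), so R = r² = 0.07578 and T = 1 − R = 0.9242.

R = 0.0758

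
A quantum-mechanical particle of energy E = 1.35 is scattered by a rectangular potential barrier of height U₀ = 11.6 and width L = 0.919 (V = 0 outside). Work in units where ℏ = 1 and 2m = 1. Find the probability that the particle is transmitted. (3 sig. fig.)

T = 0.00458

E < U₀: inside the barrier ψ ∝ e^{±κx} with κ = √(2m(U₀ − E))/ℏ = 3.202.
κL = 2.942, sinh(κL) = 9.453.
Matching ψ, ψ′ at both faces gives T = [1 + U₀² sinh²(κL) / (4E(U₀ − E))]⁻¹ = 1/218.2 = 0.00458.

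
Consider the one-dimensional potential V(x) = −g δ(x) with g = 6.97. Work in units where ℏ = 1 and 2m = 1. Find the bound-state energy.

E = -12.1

For x ≠ 0 the bound state is ψ ∝ e^{−κ|x|}; integrating the TISE across the delta gives the cusp condition 2κ = 2mg/ℏ², so κ = 3.485.
Then E = −ℏ²κ²/(2m) = −mg²/(2ℏ²) = -12.15.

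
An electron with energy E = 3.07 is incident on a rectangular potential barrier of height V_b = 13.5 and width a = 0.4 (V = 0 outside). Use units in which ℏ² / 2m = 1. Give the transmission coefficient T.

E < V_b: inside the barrier ψ ∝ e^{±κx} with κ = √(2m(V_b − E))/ℏ = 3.230.
κa = 1.292, sinh(κa) = 1.682.
Matching ψ, ψ′ at both faces gives T = [1 + V_b² sinh²(κa) / (4E(V_b − E))]⁻¹ = 1/5.027 = 0.199.

T = 0.199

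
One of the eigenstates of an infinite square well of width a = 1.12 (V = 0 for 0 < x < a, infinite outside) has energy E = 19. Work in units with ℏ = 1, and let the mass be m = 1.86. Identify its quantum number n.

From E_n = n²π²ℏ²/(2ma²) invert to n = √(2ma²E)/(πℏ).
n = (1.12/π) × √(2 × 1.86 × 19) = 2.997 → n = 3.

n = 3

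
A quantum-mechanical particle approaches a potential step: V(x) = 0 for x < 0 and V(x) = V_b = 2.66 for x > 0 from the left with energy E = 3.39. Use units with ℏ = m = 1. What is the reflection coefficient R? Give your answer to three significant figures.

R = 0.134

On each side the TISE gives plane waves with k = √(2m(E − V))/ℏ: k₁ = √(2·1·3.39) = 2.604, k₂ = √(2·1·0.73) = 1.208.
Matching ψ and ψ′ at x = 0 gives r = (k₁ − k₂)/(k₁ + k₂), so R = r² = 0.1340 and T = 1 − R = 0.8660.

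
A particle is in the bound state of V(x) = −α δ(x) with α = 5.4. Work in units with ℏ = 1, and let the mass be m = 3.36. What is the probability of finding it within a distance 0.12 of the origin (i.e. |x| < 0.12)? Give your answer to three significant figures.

The normalised bound state is ψ = √κ e^{−κ|x|} with κ = mα/ℏ² = 18.14.
P(|x| < d) = ∫_{−d}^{d} κ e^{−2κ|x|} dx = 1 − e^{−2κd} = 1 − e^{−4.355} = 0.9872.

P = 0.987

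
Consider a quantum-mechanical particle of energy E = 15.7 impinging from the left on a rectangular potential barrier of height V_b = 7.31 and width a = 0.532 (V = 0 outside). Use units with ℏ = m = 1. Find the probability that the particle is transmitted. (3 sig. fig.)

E > V_b: inside the barrier k₂ = √(2m(E − V_b))/ℏ = 4.096, k₂a = 2.179.
Matching at both interfaces gives T⁻¹ = 1 + V_b² sin²(k₂a) / [4E(E − V_b)] = 1.068, hence T = 0.936.

T = 0.936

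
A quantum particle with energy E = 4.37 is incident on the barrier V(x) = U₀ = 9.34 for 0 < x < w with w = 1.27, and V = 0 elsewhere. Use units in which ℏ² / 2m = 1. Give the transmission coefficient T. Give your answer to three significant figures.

E < U₀: inside the barrier ψ ∝ e^{±κx} with κ = √(2m(U₀ − E))/ℏ = 2.229.
κw = 2.831, sinh(κw) = 8.454.
Matching ψ, ψ′ at both faces gives T = [1 + U₀² sinh²(κw) / (4E(U₀ − E))]⁻¹ = 1/72.77 = 0.0137.

T = 0.0137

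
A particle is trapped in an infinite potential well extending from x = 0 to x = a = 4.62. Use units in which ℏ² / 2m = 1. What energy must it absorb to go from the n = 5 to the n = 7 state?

ΔE = 11.1

E_n = n²π²ℏ²/(2ma²), so ΔE = (7² − 5²) π²ℏ²/(2ma²).
ΔE = 24 × π² / (2 × 0.5 × 4.62²) = 11.10.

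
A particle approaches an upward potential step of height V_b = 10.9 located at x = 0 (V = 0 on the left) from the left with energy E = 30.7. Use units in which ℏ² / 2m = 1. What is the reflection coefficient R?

R = 0.0119

The wavenumbers are k₁ = √(2mE)/ℏ = 5.541 on the left and k₂ = √(2m(E − V_b))/ℏ = 4.450 on the right.
Matching ψ and ψ′ at x = 0 gives r = (k₁ − k₂)/(k₁ + k₂), so R = r² = 0.01193 and T = 1 − R = 0.9881.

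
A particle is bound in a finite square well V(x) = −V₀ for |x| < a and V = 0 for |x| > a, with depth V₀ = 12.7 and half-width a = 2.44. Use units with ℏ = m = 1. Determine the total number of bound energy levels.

The dimensionless depth is z₀ = a√(2mV₀)/ℏ = 2.44 × √(25.40) = 12.30.
The even/odd transcendental equations gain one root per π/2 in z₀, giving N = 1 + ⌊2z₀/π⌋ = 1 + ⌊7.829⌋ = 8.

N = 8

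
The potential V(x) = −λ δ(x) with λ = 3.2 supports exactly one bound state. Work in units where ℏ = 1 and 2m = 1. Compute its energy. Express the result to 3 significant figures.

For x ≠ 0 the bound state is ψ ∝ e^{−κ|x|}; integrating the TISE across the delta gives the cusp condition 2κ = 2mλ/ℏ², so κ = 1.600.
Then E = −ℏ²κ²/(2m) = −mλ²/(2ℏ²) = -2.560.

E = -2.56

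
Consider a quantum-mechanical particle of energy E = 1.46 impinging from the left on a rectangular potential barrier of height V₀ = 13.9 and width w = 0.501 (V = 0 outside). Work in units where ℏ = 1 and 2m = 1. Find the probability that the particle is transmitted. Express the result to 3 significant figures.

T = 0.0445

Since E < V₀ the interior solution is evanescent with decay constant κ = √(2m(V₀ − E))/ℏ = 3.527.
κw = 1.767, sinh(κw) = 2.841.
The exact tunnelling result is T⁻¹ = 1 + V₀² sinh²(κw) / [4E(V₀ − E)] = 22.47, so T = 0.0445.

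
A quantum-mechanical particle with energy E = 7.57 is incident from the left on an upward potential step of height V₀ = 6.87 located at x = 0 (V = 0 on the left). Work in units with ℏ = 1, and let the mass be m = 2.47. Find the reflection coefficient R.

R = 0.285

On each side the TISE gives plane waves with k = √(2m(E − V))/ℏ: k₁ = √(2·2.47·7.57) = 6.115, k₂ = √(2·2.47·0.7) = 1.860.
Continuity of ψ and ψ′ at the step yields the reflection amplitude r = (k₁ − k₂)/(k₁ + k₂) = 0.5336; thus R = |r|² = 0.2848, T = 0.7152.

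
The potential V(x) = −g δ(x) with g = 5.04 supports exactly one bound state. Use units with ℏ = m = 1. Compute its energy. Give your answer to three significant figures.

The bound state is ψ(x) = √κ e^{−κ|x|}. The derivative jump ψ'(0⁺) − ψ'(0⁻) = −(2mg/ℏ²)ψ(0) fixes κ = mg/ℏ² = 5.040.
Then E = −ℏ²κ²/(2m) = −mg²/(2ℏ²) = -12.70.

E = -12.7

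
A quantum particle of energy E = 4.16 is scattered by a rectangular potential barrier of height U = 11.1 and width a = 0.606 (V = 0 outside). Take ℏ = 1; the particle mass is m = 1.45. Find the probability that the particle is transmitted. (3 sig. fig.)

E < U: inside the barrier ψ ∝ e^{±κx} with κ = √(2m(U − E))/ℏ = 4.486.
κa = 2.719, sinh(κa) = 7.547.
The exact tunnelling result is T⁻¹ = 1 + U² sinh²(κa) / [4E(U − E)] = 61.77, so T = 0.0162.

T = 0.0162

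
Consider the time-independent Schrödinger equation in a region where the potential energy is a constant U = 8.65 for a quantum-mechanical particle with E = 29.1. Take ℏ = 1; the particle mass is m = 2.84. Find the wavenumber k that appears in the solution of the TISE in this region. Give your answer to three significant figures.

With E > U the solution is oscillatory, ψ ∝ e^{±ikx} with k = √(2m(E − U))/ℏ.
k = √(2 × 2.84 × 20.45) = 10.78.

k = 10.8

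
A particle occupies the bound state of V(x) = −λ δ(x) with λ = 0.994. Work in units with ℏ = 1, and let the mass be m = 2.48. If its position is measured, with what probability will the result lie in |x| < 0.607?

The normalised bound state is ψ = √κ e^{−κ|x|} with κ = mλ/ℏ² = 2.465.
P(|x| < d) = ∫_{−d}^{d} κ e^{−2κ|x|} dx = 1 − e^{−2κd} = 1 − e^{−2.993} = 0.9498.

P = 0.950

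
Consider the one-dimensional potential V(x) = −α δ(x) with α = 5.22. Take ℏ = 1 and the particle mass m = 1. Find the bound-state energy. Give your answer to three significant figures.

The bound state is ψ(x) = √κ e^{−κ|x|}. The derivative jump ψ'(0⁺) − ψ'(0⁻) = −(2mα/ℏ²)ψ(0) fixes κ = mα/ℏ² = 5.220.
Then E = −ℏ²κ²/(2m) = −mα²/(2ℏ²) = -13.62.

E = -13.6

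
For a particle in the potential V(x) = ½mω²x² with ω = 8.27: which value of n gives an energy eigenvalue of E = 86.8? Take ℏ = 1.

n = 10

Invert E_n = (n + ½)ℏω: n = E/ℏω − ½ = 9.996, so n = 10.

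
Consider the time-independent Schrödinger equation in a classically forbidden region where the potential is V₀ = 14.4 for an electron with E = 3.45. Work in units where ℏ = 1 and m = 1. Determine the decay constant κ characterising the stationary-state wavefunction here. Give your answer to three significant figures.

κ = 4.68

Since E < V₀ the TISE in this region is ψ'' = κ²ψ with κ = √(2m(V₀ − E))/ℏ.
κ = √(2 × 1 × 10.95) = 4.680.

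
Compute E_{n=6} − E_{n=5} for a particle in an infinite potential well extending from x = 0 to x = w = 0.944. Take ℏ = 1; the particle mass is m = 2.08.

E_n = n²π²ℏ²/(2mw²), so ΔE = (6² − 5²) π²ℏ²/(2mw²).
ΔE = 11 × π² / (2 × 2.08 × 0.944²) = 29.29.

ΔE = 29.3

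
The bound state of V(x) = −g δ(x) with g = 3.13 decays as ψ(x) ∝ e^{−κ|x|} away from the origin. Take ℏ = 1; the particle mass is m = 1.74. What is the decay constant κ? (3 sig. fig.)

Integrating the TISE across x = 0 gives the cusp condition ψ'(0⁺) − ψ'(0⁻) = −(2mg/ℏ²)ψ(0).
With ψ ∝ e^{−κ|x|} this yields −2κ = −2mg/ℏ², so κ = mg/ℏ² = 5.446.

κ = 5.45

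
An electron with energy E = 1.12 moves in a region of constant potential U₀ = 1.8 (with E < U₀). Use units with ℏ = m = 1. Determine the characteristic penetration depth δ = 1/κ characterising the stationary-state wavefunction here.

δ = 0.857

Since E < U₀ the TISE in this region is ψ'' = κ²ψ with κ = √(2m(U₀ − E))/ℏ.
κ = √(2 × 1 × 0.68) = 1.166. The penetration depth is δ = 1/κ = 0.857.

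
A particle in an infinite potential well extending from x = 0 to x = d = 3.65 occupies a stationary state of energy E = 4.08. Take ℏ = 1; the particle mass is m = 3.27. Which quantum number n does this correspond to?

From E_n = n²π²ℏ²/(2md²) invert to n = √(2md²E)/(πℏ).
n = (3.65/π) × √(2 × 3.27 × 4.08) = 6.002 → n = 6.

n = 6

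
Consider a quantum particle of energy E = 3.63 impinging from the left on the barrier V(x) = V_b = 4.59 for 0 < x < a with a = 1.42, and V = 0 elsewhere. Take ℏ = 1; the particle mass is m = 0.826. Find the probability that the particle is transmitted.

Since E < V_b the interior solution is evanescent with decay constant κ = √(2m(V_b − E))/ℏ = 1.259.
κa = 1.788, sinh(κa) = 2.906.
Matching ψ, ψ′ at both faces gives T = [1 + V_b² sinh²(κa) / (4E(V_b − E))]⁻¹ = 1/13.76 = 0.0727.

T = 0.0727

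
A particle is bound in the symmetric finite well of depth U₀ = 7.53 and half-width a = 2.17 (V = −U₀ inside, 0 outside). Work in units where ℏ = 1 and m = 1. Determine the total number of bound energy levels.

N = 6

The dimensionless depth is z₀ = a√(2mU₀)/ℏ = 2.17 × √(15.06) = 8.421.
The even/odd transcendental equations gain one root per π/2 in z₀, giving N = 1 + ⌊2z₀/π⌋ = 1 + ⌊5.361⌋ = 6.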